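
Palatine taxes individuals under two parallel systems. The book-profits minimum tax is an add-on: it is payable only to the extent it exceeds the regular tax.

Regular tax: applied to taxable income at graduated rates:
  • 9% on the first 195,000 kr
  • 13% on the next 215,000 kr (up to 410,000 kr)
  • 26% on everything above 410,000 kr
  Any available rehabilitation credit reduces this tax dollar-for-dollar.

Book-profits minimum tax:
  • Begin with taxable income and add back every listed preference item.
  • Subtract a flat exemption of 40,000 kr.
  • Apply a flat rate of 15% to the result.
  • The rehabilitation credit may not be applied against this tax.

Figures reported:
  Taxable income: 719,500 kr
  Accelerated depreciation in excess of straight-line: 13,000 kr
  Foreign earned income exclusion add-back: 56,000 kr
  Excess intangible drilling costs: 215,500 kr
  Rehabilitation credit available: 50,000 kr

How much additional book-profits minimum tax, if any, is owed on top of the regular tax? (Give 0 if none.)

Regular tax:
  195,000 kr × 9% = 17,550 kr
  215,000 kr × 13% = 27,950 kr
  309,500 kr × 26% = 80,470 kr
  → 125,970 kr
  Less rehabilitation credit 50,000 kr → 75,970 kr

Book-profits minimum tax:
  Adjusted income: 719,500 kr + 13,000 kr + 56,000 kr + 215,500 kr = 1,004,000 kr
  Less exemption 40,000 kr → base 964,000 kr
  964,000 kr × 15% = 144,600 kr

Excess of book-profits minimum tax over regular tax: 144,600 kr − 75,970 kr = 68,630 kr.

68,630 kr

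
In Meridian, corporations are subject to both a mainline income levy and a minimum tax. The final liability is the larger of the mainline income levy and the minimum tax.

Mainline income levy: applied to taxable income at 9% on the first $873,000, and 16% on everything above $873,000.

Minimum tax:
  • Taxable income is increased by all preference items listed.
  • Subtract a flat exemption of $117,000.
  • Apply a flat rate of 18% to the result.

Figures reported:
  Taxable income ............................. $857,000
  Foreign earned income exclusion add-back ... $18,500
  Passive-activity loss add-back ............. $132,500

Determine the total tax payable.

Mainline income levy:
  $857,000 × 9% = $77,130

Minimum tax:
  Adjusted income: $857,000 + $18,500 + $132,500 = $1,008,000
  Less exemption $117,000 → base $891,000
  $891,000 × 18% = $160,380

$160,380 > $77,130, so the minimum tax is the binding amount.

$160,380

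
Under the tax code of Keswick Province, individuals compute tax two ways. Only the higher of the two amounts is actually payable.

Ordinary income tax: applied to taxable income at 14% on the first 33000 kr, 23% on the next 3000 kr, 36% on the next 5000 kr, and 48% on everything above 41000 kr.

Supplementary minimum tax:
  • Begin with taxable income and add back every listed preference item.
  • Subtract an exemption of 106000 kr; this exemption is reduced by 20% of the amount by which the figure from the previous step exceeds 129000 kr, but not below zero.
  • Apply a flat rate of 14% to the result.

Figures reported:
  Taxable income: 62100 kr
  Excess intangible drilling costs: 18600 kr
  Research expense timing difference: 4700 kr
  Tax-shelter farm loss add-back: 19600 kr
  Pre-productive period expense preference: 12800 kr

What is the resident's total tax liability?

17238 kr

Supplementary minimum tax:
  Adjusted income: 62100 kr + 18600 kr + 4700 kr + 19600 kr + 12800 kr = 117800 kr
  Exemption: 117800 kr ≤ 129000 kr, so full 106000 kr applies
  Base: 117800 kr − 106000 kr = 11800 kr
  11800 kr × 14% = 1652 kr

Ordinary income tax:
  33000 kr × 14% = 4620 kr
  3000 kr × 23% = 690 kr
  5000 kr × 36% = 1800 kr
  21100 kr × 48% = 10128 kr
  → 17238 kr

17238 kr > 1652 kr, so the ordinary income tax governs.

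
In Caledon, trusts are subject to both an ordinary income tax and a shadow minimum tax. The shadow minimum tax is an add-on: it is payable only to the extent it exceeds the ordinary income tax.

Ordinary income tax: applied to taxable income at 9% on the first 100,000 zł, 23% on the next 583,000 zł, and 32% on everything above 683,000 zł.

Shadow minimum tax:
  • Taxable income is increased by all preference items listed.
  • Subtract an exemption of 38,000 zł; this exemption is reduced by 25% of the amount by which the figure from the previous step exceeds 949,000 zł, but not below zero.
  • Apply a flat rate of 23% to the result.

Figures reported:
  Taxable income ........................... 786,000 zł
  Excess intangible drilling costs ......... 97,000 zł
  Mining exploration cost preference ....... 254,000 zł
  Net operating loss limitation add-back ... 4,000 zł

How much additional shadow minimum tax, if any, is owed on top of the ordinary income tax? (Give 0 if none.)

86,380 zł

Shadow minimum tax:
  Adjusted income: 786,000 zł + 97,000 zł + 254,000 zł + 4,000 zł = 1,141,000 zł
  Exemption: 25% × (1,141,000 zł − 949,000 zł) = 48,000 zł ≥ 38,000 zł, so the exemption is fully phased out
  Base: 1,141,000 zł − 0 zł = 1,141,000 zł
  1,141,000 zł × 23% = 262,430 zł

Ordinary income tax:
  100,000 zł × 9% = 9,000 zł
  583,000 zł × 23% = 134,090 zł
  103,000 zł × 32% = 32,960 zł
  → 176,050 zł

Excess of shadow minimum tax over ordinary income tax: 262,430 zł − 176,050 zł = 86,380 zł.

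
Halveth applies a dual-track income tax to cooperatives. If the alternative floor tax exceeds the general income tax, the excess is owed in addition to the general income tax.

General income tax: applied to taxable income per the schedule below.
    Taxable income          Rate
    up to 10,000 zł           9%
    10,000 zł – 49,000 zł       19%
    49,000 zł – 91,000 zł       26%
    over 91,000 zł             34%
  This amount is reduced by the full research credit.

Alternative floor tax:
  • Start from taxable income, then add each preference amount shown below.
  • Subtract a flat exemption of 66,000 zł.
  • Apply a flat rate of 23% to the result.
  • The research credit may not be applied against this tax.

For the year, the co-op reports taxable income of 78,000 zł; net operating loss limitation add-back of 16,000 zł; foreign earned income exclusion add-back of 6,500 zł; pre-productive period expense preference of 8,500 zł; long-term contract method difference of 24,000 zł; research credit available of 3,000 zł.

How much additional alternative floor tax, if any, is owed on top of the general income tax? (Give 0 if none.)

2,560 zł

Alternative floor tax:
  Adjusted income: 78,000 zł + 16,000 zł + 6,500 zł + 8,500 zł + 24,000 zł = 133,000 zł
  Less exemption 66,000 zł → base 67,000 zł
  67,000 zł × 23% = 15,410 zł

General income tax:
  10,000 zł × 9% = 900 zł
  39,000 zł × 19% = 7,410 zł
  29,000 zł × 26% = 7,540 zł
  → 15,850 zł
  Less research credit 3,000 zł → 12,850 zł

Excess of alternative floor tax over general income tax: 15,410 zł − 12,850 zł = 2,560 zł.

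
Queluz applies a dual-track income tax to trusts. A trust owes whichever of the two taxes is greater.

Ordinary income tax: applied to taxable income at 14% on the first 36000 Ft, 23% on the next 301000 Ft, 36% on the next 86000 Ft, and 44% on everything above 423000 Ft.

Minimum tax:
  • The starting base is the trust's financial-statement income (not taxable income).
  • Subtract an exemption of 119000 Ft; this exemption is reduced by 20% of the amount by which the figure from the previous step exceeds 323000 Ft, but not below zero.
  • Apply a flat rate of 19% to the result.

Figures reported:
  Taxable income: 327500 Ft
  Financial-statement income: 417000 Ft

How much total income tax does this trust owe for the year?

Ordinary income tax:
  36000 Ft × 14% = 5040 Ft
  291500 Ft × 23% = 67045 Ft
  → 72085 Ft

Minimum tax:
  Base (financial-statement income): 417000 Ft
  Exemption: 119000 Ft − 20% × (417000 Ft − 323000 Ft) = 119000 Ft − 18800 Ft = 100200 Ft
  Base: 417000 Ft − 100200 Ft = 316800 Ft
  316800 Ft × 19% = 60192 Ft

72085 Ft > 60192 Ft, so the ordinary income tax governs.

72085 Ft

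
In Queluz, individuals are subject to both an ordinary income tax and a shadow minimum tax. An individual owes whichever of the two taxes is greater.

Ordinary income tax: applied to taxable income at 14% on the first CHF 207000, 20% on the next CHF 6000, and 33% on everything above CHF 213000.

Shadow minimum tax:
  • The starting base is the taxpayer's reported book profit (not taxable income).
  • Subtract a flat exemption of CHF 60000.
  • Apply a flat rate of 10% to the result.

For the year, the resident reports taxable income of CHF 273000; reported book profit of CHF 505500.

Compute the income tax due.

Ordinary income tax:
  CHF 207000 × 14% = CHF 28980
  CHF 6000 × 20% = CHF 1200
  CHF 60000 × 33% = CHF 19800
  → CHF 49980

Shadow minimum tax:
  Base (reported book profit): CHF 505500
  Less exemption CHF 60000 → base CHF 445500
  CHF 445500 × 10% = CHF 44550

CHF 49980 > CHF 44550, so the ordinary income tax governs.

CHF 49980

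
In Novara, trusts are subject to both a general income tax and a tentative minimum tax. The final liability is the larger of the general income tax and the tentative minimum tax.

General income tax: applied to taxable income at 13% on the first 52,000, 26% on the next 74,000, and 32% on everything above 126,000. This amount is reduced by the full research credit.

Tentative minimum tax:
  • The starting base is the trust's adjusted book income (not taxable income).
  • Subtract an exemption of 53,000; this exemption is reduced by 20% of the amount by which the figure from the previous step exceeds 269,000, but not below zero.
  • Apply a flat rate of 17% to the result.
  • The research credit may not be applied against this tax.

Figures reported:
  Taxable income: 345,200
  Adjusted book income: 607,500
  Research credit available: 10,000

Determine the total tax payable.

103,275

Tentative minimum tax:
  Base (adjusted book income): 607,500
  Exemption: 20% × (607,500 − 269,000) = 67,700 ≥ 53,000, so the exemption is fully phased out
  Base: 607,500 − 0 = 607,500
  607,500 × 17% = 103,275

General income tax:
  52,000 × 13% = 6,760
  74,000 × 26% = 19,240
  219,200 × 32% = 70,144
  → 96,144
  Less research credit 10,000 → 86,144

103,275 > 86,144, so the tentative minimum tax is the binding amount.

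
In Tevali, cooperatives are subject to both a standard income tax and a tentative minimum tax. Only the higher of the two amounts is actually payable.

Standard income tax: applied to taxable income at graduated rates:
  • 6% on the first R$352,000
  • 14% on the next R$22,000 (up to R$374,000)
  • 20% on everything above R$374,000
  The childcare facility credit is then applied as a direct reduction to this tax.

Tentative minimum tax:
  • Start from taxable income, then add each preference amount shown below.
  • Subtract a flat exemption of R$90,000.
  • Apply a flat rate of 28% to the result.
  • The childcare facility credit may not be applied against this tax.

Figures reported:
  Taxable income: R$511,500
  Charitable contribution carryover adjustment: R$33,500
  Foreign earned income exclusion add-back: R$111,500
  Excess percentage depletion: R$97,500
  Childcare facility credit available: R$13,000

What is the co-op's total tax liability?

R$185,920

Standard income tax:
  R$352,000 × 6% = R$21,120
  R$22,000 × 14% = R$3,080
  R$137,500 × 20% = R$27,500
  → R$51,700
  Less childcare facility credit R$13,000 → R$38,700

Tentative minimum tax:
  Adjusted income: R$511,500 + R$33,500 + R$111,500 + R$97,500 = R$754,000
  Less exemption R$90,000 → base R$664,000
  R$664,000 × 28% = R$185,920

R$185,920 > R$38,700, so the tentative minimum tax is the binding amount.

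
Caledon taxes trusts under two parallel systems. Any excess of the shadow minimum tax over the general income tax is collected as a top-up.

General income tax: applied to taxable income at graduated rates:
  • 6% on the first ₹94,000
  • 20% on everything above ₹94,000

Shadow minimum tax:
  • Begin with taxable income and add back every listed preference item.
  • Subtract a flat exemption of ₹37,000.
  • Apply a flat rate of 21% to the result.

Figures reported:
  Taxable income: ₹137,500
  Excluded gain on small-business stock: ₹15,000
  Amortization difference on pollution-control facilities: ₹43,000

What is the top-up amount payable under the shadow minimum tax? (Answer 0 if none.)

₹18,945

Shadow minimum tax:
  Adjusted income: ₹137,500 + ₹15,000 + ₹43,000 = ₹195,500
  Less exemption ₹37,000 → base ₹158,500
  ₹158,500 × 21% = ₹33,285

General income tax:
  ₹94,000 × 6% = ₹5,640
  ₹43,500 × 20% = ₹8,700
  → ₹14,340

Excess of shadow minimum tax over general income tax: ₹33,285 − ₹14,340 = ₹18,945.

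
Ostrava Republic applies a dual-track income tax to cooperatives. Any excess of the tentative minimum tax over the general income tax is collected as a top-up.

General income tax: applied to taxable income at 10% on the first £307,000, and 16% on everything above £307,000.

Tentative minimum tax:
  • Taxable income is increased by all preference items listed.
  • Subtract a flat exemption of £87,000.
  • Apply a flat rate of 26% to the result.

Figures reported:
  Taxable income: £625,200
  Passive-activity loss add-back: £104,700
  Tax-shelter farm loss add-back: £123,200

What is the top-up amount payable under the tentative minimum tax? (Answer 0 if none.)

£117,574

General income tax:
  £307,000 × 10% = £30,700
  £318,200 × 16% = £50,912
  → £81,612

Tentative minimum tax:
  Adjusted income: £625,200 + £104,700 + £123,200 = £853,100
  Less exemption £87,000 → base £766,100
  £766,100 × 26% = £199,186

Excess of tentative minimum tax over general income tax: £199,186 − £81,612 = £117,574.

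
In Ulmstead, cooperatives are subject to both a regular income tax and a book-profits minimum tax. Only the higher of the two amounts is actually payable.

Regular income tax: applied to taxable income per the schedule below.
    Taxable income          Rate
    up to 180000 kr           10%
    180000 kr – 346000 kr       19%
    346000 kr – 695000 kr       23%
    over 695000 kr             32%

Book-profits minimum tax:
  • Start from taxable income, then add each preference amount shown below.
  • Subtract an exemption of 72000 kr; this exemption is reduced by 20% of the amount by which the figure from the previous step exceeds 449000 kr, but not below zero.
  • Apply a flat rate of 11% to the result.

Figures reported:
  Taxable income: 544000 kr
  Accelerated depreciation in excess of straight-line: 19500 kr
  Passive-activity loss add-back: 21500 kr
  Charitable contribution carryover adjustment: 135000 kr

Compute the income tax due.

95080 kr

Regular income tax:
  180000 kr × 10% = 18000 kr
  166000 kr × 19% = 31540 kr
  198000 kr × 23% = 45540 kr
  → 95080 kr

Book-profits minimum tax:
  Adjusted income: 544000 kr + 19500 kr + 21500 kr + 135000 kr = 720000 kr
  Exemption: 72000 kr − 20% × (720000 kr − 449000 kr) = 72000 kr − 54200 kr = 17800 kr
  Base: 720000 kr − 17800 kr = 702200 kr
  702200 kr × 11% = 77242 kr

95080 kr > 77242 kr, so the regular income tax governs.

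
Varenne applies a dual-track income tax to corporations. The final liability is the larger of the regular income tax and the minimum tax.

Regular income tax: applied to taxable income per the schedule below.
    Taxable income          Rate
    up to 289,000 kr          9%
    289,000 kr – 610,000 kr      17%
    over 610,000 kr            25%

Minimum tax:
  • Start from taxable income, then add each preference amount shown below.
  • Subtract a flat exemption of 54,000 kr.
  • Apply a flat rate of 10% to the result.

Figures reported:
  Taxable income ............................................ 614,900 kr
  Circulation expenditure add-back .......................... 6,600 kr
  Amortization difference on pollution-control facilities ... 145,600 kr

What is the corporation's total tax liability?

Minimum tax:
  Adjusted income: 614,900 kr + 6,600 kr + 145,600 kr = 767,100 kr
  Less exemption 54,000 kr → base 713,100 kr
  713,100 kr × 10% = 71,310 kr

Regular income tax:
  289,000 kr × 9% = 26,010 kr
  321,000 kr × 17% = 54,570 kr
  4,900 kr × 25% = 1,225 kr
  → 81,805 kr

81,805 kr > 71,310 kr, so the regular income tax governs.

81,805 kr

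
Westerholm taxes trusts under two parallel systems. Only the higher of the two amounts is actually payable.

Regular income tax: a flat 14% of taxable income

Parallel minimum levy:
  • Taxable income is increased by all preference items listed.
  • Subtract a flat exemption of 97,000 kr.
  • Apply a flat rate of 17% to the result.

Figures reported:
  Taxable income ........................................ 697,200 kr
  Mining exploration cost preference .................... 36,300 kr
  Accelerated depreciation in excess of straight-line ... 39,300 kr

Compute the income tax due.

114,886 kr

Parallel minimum levy:
  Adjusted income: 697,200 kr + 36,300 kr + 39,300 kr = 772,800 kr
  Less exemption 97,000 kr → base 675,800 kr
  675,800 kr × 17% = 114,886 kr

Regular income tax:
  697,200 kr × 14% = 97,608 kr

114,886 kr > 97,608 kr, so the parallel minimum levy is the binding amount.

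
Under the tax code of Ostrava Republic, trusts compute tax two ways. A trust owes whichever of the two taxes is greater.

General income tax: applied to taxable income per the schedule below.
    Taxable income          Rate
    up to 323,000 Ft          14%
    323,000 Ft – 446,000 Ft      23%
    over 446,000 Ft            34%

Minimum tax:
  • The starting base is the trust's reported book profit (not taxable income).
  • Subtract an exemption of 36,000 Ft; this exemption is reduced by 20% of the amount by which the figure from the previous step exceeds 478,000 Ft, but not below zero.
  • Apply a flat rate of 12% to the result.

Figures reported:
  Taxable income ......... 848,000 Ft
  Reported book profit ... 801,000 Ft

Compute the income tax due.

General income tax:
  323,000 Ft × 14% = 45,220 Ft
  123,000 Ft × 23% = 28,290 Ft
  402,000 Ft × 34% = 136,680 Ft
  → 210,190 Ft

Minimum tax:
  Base (reported book profit): 801,000 Ft
  Exemption: 20% × (801,000 Ft − 478,000 Ft) = 64,600 Ft ≥ 36,000 Ft, so the exemption is fully phased out
  Base: 801,000 Ft − 0 Ft = 801,000 Ft
  801,000 Ft × 12% = 96,120 Ft

210,190 Ft > 96,120 Ft, so the general income tax governs.

210,190 Ft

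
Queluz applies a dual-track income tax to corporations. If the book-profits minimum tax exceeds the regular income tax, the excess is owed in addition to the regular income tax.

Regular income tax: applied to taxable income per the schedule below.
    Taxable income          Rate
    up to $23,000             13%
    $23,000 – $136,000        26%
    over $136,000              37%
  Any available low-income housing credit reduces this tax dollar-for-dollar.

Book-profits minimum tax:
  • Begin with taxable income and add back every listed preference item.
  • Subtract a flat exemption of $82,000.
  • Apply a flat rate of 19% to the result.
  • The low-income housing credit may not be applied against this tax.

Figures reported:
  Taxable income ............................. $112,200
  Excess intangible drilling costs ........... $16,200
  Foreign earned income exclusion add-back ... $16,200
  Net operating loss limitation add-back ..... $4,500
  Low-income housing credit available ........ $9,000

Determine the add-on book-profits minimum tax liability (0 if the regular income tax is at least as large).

$0

Book-profits minimum tax:
  Adjusted income: $112,200 + $16,200 + $16,200 + $4,500 = $149,100
  Less exemption $82,000 → base $67,100
  $67,100 × 19% = $12,749

Regular income tax:
  $23,000 × 13% = $2,990
  $89,200 × 26% = $23,192
  → $26,182
  Less low-income housing credit $9,000 → $17,182

$12,749 ≤ $17,182, so no add-on is due.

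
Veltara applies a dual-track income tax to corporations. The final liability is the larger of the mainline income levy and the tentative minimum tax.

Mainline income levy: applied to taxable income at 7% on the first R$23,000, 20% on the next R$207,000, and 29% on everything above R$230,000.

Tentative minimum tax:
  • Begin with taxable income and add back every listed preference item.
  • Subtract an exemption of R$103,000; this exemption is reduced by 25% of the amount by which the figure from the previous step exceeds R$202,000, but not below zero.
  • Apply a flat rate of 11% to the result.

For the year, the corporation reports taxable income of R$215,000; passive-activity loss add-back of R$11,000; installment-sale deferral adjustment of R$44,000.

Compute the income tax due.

Mainline income levy:
  R$23,000 × 7% = R$1,610
  R$192,000 × 20% = R$38,400
  → R$40,010

Tentative minimum tax:
  Adjusted income: R$215,000 + R$11,000 + R$44,000 = R$270,000
  Exemption: R$103,000 − 25% × (R$270,000 − R$202,000) = R$103,000 − R$17,000 = R$86,000
  Base: R$270,000 − R$86,000 = R$184,000
  R$184,000 × 11% = R$20,240

R$40,010 > R$20,240, so the mainline income levy governs.

R$40,010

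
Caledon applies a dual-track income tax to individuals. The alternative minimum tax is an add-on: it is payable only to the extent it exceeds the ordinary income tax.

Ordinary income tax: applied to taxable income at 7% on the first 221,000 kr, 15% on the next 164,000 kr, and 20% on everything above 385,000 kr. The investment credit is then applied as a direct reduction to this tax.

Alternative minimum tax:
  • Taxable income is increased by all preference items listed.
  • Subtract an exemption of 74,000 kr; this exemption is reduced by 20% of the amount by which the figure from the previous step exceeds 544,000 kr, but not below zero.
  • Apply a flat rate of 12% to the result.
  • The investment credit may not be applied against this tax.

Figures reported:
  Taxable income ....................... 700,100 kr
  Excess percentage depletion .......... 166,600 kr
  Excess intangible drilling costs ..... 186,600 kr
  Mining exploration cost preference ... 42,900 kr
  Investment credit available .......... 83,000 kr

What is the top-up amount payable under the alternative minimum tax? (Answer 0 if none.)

111,454 kr

Ordinary income tax:
  221,000 kr × 7% = 15,470 kr
  164,000 kr × 15% = 24,600 kr
  315,100 kr × 20% = 63,020 kr
  → 103,090 kr
  Less investment credit 83,000 kr → 20,090 kr

Alternative minimum tax:
  Adjusted income: 700,100 kr + 166,600 kr + 186,600 kr + 42,900 kr = 1,096,200 kr
  Exemption: 20% × (1,096,200 kr − 544,000 kr) = 110,440 kr ≥ 74,000 kr, so the exemption is fully phased out
  Base: 1,096,200 kr − 0 kr = 1,096,200 kr
  1,096,200 kr × 12% = 131,544 kr

Excess of alternative minimum tax over ordinary income tax: 131,544 kr − 20,090 kr = 111,454 kr.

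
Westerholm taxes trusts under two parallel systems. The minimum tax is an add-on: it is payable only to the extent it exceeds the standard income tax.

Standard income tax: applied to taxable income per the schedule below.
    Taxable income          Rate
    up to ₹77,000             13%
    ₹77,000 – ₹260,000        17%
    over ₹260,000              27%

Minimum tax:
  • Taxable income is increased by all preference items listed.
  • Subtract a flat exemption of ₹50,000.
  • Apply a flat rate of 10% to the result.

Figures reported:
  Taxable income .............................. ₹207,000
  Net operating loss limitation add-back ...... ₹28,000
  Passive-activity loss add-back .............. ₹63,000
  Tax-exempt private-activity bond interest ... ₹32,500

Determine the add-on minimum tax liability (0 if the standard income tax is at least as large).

Standard income tax:
  ₹77,000 × 13% = ₹10,010
  ₹130,000 × 17% = ₹22,100
  → ₹32,110

Minimum tax:
  Adjusted income: ₹207,000 + ₹28,000 + ₹63,000 + ₹32,500 = ₹330,500
  Less exemption ₹50,000 → base ₹280,500
  ₹280,500 × 10% = ₹28,050

₹28,050 ≤ ₹32,110, so no add-on is due.

₹0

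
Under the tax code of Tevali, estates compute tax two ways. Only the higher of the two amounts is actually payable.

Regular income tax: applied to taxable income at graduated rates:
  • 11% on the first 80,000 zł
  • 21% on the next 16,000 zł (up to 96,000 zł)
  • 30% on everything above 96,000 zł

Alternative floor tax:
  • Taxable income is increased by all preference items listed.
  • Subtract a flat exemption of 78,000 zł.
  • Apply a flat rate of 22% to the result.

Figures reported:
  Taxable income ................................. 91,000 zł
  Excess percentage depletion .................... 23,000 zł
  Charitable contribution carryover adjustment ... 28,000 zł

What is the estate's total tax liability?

14,080 zł

Alternative floor tax:
  Adjusted income: 91,000 zł + 23,000 zł + 28,000 zł = 142,000 zł
  Less exemption 78,000 zł → base 64,000 zł
  64,000 zł × 22% = 14,080 zł

Regular income tax:
  80,000 zł × 11% = 8,800 zł
  11,000 zł × 21% = 2,310 zł
  → 11,110 zł

14,080 zł > 11,110 zł, so the alternative floor tax is the binding amount.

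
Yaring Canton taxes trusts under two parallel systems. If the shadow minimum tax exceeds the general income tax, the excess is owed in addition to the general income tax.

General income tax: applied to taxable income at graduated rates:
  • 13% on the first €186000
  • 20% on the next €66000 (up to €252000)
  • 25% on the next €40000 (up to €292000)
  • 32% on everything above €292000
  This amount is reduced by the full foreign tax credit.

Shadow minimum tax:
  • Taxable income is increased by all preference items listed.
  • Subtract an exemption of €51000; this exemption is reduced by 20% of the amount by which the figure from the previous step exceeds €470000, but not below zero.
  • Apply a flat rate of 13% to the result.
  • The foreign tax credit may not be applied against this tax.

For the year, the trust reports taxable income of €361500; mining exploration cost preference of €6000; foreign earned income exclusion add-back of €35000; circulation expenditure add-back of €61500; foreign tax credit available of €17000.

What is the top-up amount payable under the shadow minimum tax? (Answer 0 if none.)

€1070

Shadow minimum tax:
  Adjusted income: €361500 + €6000 + €35000 + €61500 = €464000
  Exemption: €464000 ≤ €470000, so full €51000 applies
  Base: €464000 − €51000 = €413000
  €413000 × 13% = €53690

General income tax:
  €186000 × 13% = €24180
  €66000 × 20% = €13200
  €40000 × 25% = €10000
  €69500 × 32% = €22240
  → €69620
  Less foreign tax credit €17000 → €52620

Excess of shadow minimum tax over general income tax: €53690 − €52620 = €1070.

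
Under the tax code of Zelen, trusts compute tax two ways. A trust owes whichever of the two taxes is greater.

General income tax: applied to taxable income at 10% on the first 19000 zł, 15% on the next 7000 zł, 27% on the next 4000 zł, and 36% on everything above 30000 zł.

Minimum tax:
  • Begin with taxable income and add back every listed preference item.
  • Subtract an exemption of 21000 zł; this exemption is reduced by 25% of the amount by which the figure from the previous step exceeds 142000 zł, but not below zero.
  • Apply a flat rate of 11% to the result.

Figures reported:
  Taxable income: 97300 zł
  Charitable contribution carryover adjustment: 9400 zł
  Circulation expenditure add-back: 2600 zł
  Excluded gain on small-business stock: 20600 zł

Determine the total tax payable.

General income tax:
  19000 zł × 10% = 1900 zł
  7000 zł × 15% = 1050 zł
  4000 zł × 27% = 1080 zł
  67300 zł × 36% = 24228 zł
  → 28258 zł

Minimum tax:
  Adjusted income: 97300 zł + 9400 zł + 2600 zł + 20600 zł = 129900 zł
  Exemption: 129900 zł ≤ 142000 zł, so full 21000 zł applies
  Base: 129900 zł − 21000 zł = 108900 zł
  108900 zł × 11% = 11979 zł

28258 zł > 11979 zł, so the general income tax governs.

28258 zł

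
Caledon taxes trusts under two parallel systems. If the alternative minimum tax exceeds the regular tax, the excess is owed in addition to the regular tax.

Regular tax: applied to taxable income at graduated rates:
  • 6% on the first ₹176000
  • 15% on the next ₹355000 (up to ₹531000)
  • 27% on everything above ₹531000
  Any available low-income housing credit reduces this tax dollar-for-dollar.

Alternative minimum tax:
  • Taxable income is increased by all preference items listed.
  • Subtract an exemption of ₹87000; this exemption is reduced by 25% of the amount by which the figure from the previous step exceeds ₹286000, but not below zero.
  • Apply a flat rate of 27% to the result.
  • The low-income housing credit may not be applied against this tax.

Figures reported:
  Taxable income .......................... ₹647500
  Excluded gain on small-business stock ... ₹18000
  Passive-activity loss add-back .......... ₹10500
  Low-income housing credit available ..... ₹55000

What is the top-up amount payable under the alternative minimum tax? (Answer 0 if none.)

₹142255

Alternative minimum tax:
  Adjusted income: ₹647500 + ₹18000 + ₹10500 = ₹676000
  Exemption: 25% × (₹676000 − ₹286000) = ₹97500 ≥ ₹87000, so the exemption is fully phased out
  Base: ₹676000 − ₹0 = ₹676000
  ₹676000 × 27% = ₹182520

Regular tax:
  ₹176000 × 6% = ₹10560
  ₹355000 × 15% = ₹53250
  ₹116500 × 27% = ₹31455
  → ₹95265
  Less low-income housing credit ₹55000 → ₹40265

Excess of alternative minimum tax over regular tax: ₹182520 − ₹40265 = ₹142255.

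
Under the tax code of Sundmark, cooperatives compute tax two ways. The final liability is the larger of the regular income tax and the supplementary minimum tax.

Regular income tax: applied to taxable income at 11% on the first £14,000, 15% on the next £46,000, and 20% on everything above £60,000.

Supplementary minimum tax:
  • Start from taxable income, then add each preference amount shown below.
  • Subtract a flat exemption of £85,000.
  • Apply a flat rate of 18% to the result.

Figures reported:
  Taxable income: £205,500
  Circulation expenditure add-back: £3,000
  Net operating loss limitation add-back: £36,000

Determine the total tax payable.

£37,540

Regular income tax:
  £14,000 × 11% = £1,540
  £46,000 × 15% = £6,900
  £145,500 × 20% = £29,100
  → £37,540

Supplementary minimum tax:
  Adjusted income: £205,500 + £3,000 + £36,000 = £244,500
  Less exemption £85,000 → base £159,500
  £159,500 × 18% = £28,710

£37,540 > £28,710, so the regular income tax governs.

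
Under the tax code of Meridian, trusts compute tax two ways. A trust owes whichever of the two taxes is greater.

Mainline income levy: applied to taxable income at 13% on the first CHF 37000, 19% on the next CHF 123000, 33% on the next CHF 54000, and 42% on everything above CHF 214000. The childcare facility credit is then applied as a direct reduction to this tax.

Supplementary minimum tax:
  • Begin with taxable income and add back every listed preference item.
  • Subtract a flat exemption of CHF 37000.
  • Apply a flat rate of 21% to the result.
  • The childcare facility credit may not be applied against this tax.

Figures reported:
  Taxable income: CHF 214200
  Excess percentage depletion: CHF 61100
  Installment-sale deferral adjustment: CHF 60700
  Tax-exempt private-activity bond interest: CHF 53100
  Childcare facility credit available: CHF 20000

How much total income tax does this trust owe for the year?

CHF 73941

Supplementary minimum tax:
  Adjusted income: CHF 214200 + CHF 61100 + CHF 60700 + CHF 53100 = CHF 389100
  Less exemption CHF 37000 → base CHF 352100
  CHF 352100 × 21% = CHF 73941

Mainline income levy:
  CHF 37000 × 13% = CHF 4810
  CHF 123000 × 19% = CHF 23370
  CHF 54000 × 33% = CHF 17820
  CHF 200 × 42% = CHF 84
  → CHF 46084
  Less childcare facility credit CHF 20000 → CHF 26084

CHF 73941 > CHF 26084, so the supplementary minimum tax is the binding amount.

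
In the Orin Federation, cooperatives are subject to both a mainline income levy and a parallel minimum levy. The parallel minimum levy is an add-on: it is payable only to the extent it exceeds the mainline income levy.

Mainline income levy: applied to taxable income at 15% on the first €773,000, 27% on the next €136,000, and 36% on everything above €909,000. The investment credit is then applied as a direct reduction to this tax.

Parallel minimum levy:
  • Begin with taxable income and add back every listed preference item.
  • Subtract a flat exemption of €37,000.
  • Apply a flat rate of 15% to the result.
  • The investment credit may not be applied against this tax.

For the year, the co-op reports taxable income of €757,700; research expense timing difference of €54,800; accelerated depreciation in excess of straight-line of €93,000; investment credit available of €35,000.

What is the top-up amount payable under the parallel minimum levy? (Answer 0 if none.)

€51,620

Parallel minimum levy:
  Adjusted income: €757,700 + €54,800 + €93,000 = €905,500
  Less exemption €37,000 → base €868,500
  €868,500 × 15% = €130,275

Mainline income levy:
  €757,700 × 15% = €113,655
  Less investment credit €35,000 → €78,655

Excess of parallel minimum levy over mainline income levy: €130,275 − €78,655 = €51,620.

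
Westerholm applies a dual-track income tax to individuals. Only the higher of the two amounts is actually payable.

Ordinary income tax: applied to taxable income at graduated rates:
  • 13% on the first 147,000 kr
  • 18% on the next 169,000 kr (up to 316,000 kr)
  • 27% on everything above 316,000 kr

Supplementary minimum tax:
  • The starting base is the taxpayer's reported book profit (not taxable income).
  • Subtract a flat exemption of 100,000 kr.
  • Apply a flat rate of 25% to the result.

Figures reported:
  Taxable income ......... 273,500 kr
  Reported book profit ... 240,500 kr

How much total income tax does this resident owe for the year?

Ordinary income tax:
  147,000 kr × 13% = 19,110 kr
  126,500 kr × 18% = 22,770 kr
  → 41,880 kr

Supplementary minimum tax:
  Base (reported book profit): 240,500 kr
  Less exemption 100,000 kr → base 140,500 kr
  140,500 kr × 25% = 35,125 kr

41,880 kr > 35,125 kr, so the ordinary income tax governs.

41,880 kr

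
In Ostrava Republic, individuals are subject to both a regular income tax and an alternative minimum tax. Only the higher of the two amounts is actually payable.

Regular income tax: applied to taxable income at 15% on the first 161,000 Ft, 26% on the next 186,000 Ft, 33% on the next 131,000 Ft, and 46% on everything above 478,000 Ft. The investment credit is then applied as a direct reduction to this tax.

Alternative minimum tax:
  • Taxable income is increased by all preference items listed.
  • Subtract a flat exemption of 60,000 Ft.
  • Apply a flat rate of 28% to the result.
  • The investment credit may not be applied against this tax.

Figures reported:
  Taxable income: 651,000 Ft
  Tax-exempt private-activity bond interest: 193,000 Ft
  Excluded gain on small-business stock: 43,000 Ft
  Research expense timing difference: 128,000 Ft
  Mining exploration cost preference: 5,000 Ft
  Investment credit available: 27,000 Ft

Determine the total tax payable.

268,800 Ft

Regular income tax:
  161,000 Ft × 15% = 24,150 Ft
  186,000 Ft × 26% = 48,360 Ft
  131,000 Ft × 33% = 43,230 Ft
  173,000 Ft × 46% = 79,580 Ft
  → 195,320 Ft
  Less investment credit 27,000 Ft → 168,320 Ft

Alternative minimum tax:
  Adjusted income: 651,000 Ft + 193,000 Ft + 43,000 Ft + 128,000 Ft + 5,000 Ft = 1,020,000 Ft
  Less exemption 60,000 Ft → base 960,000 Ft
  960,000 Ft × 28% = 268,800 Ft

268,800 Ft > 168,320 Ft, so the alternative minimum tax is the binding amount.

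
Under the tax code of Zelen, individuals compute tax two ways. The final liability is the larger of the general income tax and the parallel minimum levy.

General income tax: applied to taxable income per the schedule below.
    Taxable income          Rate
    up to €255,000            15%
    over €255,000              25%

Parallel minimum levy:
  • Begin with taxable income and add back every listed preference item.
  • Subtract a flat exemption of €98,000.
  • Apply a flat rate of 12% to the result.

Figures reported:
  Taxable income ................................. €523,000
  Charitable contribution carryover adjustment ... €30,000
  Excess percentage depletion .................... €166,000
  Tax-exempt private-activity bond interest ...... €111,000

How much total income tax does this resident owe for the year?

Parallel minimum levy:
  Adjusted income: €523,000 + €30,000 + €166,000 + €111,000 = €830,000
  Less exemption €98,000 → base €732,000
  €732,000 × 12% = €87,840

General income tax:
  €255,000 × 15% = €38,250
  €268,000 × 25% = €67,000
  → €105,250

€105,250 > €87,840, so the general income tax governs.

€105,250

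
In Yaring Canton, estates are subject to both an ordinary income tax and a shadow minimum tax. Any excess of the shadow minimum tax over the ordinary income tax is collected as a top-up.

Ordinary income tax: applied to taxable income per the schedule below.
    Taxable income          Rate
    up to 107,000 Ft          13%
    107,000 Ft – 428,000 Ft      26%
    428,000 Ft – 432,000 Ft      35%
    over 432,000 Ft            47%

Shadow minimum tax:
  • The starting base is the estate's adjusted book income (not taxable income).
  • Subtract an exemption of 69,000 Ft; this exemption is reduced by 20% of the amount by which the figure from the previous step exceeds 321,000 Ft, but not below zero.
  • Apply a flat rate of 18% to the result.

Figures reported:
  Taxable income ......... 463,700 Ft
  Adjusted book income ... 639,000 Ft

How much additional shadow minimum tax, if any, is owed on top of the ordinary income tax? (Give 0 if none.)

379 Ft

Ordinary income tax:
  107,000 Ft × 13% = 13,910 Ft
  321,000 Ft × 26% = 83,460 Ft
  4,000 Ft × 35% = 1,400 Ft
  31,700 Ft × 47% = 14,899 Ft
  → 113,669 Ft

Shadow minimum tax:
  Base (adjusted book income): 639,000 Ft
  Exemption: 69,000 Ft − 20% × (639,000 Ft − 321,000 Ft) = 69,000 Ft − 63,600 Ft = 5,400 Ft
  Base: 639,000 Ft − 5,400 Ft = 633,600 Ft
  633,600 Ft × 18% = 114,048 Ft

Excess of shadow minimum tax over ordinary income tax: 114,048 Ft − 113,669 Ft = 379 Ft.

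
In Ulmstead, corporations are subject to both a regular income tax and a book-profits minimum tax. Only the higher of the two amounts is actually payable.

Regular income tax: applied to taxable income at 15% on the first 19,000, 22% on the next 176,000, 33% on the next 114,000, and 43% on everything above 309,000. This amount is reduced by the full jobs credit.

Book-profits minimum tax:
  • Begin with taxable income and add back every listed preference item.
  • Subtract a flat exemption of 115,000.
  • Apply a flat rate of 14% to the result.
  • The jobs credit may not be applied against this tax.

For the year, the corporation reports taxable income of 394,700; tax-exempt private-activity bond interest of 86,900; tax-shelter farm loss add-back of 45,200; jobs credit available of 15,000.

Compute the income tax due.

101,041

Regular income tax:
  19,000 × 15% = 2,850
  176,000 × 22% = 38,720
  114,000 × 33% = 37,620
  85,700 × 43% = 36,851
  → 116,041
  Less jobs credit 15,000 → 101,041

Book-profits minimum tax:
  Adjusted income: 394,700 + 86,900 + 45,200 = 526,800
  Less exemption 115,000 → base 411,800
  411,800 × 14% = 57,652

101,041 > 57,652, so the regular income tax governs.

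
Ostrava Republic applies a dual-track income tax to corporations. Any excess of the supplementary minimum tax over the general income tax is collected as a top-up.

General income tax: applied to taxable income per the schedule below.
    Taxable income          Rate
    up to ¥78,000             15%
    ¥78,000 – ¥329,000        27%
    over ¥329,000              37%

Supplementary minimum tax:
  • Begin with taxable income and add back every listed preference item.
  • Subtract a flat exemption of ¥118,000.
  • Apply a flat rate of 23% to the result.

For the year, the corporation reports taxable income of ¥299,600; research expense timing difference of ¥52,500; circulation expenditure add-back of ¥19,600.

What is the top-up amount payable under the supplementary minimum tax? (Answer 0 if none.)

General income tax:
  ¥78,000 × 15% = ¥11,700
  ¥221,600 × 27% = ¥59,832
  → ¥71,532

Supplementary minimum tax:
  Adjusted income: ¥299,600 + ¥52,500 + ¥19,600 = ¥371,700
  Less exemption ¥118,000 → base ¥253,700
  ¥253,700 × 23% = ¥58,351

¥58,351 ≤ ¥71,532, so no add-on is due.

¥0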